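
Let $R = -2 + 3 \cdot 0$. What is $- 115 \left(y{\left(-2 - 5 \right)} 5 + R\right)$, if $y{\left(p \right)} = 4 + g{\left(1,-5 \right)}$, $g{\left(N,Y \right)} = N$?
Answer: $-2645$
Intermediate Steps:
$y{\left(p \right)} = 5$ ($y{\left(p \right)} = 4 + 1 = 5$)
$R = -2$ ($R = -2 + 0 = -2$)
$- 115 \left(y{\left(-2 - 5 \right)} 5 + R\right) = - 115 \left(5 \cdot 5 - 2\right) = - 115 \left(25 - 2\right) = \left(-115\right) 23 = -2645$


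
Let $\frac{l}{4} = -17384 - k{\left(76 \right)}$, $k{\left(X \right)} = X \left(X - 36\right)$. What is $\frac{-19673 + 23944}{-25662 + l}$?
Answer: $- \frac{4271}{107358} \approx -0.039783$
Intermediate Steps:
$k{\left(X \right)} = X \left(-36 + X\right)$
$l = -81696$ ($l = 4 \left(-17384 - 76 \left(-36 + 76\right)\right) = 4 \left(-17384 - 76 \cdot 40\right) = 4 \left(-17384 - 3040\right) = 4 \left(-20424\right) = -81696$)
$\frac{-19673 + 23944}{-25662 + l} = \frac{-19673 + 23944}{-25662 - 81696} = \frac{4271}{-107358} = 4271 \left(- \frac{1}{107358}\right) = - \frac{4271}{107358}$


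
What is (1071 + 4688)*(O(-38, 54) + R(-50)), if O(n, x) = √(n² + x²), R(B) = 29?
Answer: 167011 + 11518*√1090 ≈ 5.4728e+5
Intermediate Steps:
(1071 + 4688)*(O(-38, 54) + R(-50)) = (1071 + 4688)*(√((-38)² + 54²) + 29) = 5759*(√(1444 + 2916) + 29) = 5759*(√4360 + 29) = 5759*(2*√1090 + 29) = 5759*(29 + 2*√1090) = 167011 + 11518*√1090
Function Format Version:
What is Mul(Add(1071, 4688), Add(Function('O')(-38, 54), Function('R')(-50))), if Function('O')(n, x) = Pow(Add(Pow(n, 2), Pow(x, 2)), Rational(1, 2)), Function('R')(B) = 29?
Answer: Add(167011, Mul(11518, Pow(1090, Rational(1, 2)))) ≈ 5.4728e+5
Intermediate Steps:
Mul(Add(1071, 4688), Add(Function('O')(-38, 54), Function('R')(-50))) = Mul(Add(1071, 4688), Add(Pow(Add(Pow(-38, 2), Pow(54, 2)), Rational(1, 2)), 29)) = Mul(5759, Add(Pow(Add(1444, 2916), Rational(1, 2)), 29)) = Mul(5759, Add(Pow(4360, Rational(1, 2)), 29)) = Mul(5759, Add(Mul(2, Pow(1090, Rational(1, 2))), 29)) = Mul(5759, Add(29, Mul(2, Pow(1090, Rational(1, 2))))) = Add(167011, Mul(11518, Pow(1090, Rational(1, 2))))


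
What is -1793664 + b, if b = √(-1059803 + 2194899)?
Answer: -1793664 + 2*√283774 ≈ -1.7926e+6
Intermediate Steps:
b = 2*√283774 (b = √1135096 = 2*√283774 ≈ 1065.4)
-1793664 + b = -1793664 + 2*√283774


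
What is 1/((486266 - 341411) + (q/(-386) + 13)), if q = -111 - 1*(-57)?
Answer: 193/27959551 ≈ 6.9028e-6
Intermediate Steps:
q = -54 (q = -111 + 57 = -54)
1/((486266 - 341411) + (q/(-386) + 13)) = 1/((486266 - 341411) + (-54/(-386) + 13)) = 1/(144855 + (-54*(-1/386) + 13)) = 1/(144855 + (27/193 + 13)) = 1/(144855 + 2536/193) = 1/(27959551/193) = 193/27959551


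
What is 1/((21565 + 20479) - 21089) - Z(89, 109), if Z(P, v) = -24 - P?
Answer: 2367916/20955 ≈ 113.00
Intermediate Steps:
1/((21565 + 20479) - 21089) - Z(89, 109) = 1/((21565 + 20479) - 21089) - (-24 - 1*89) = 1/(42044 - 21089) - (-24 - 89) = 1/20955 - 1*(-113) = 1/20955 + 113 = 2367916/20955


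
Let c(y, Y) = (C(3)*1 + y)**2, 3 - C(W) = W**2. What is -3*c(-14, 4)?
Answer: -1200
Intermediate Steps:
C(W) = 3 - W**2
c(y, Y) = (-6 + y)**2 (c(y, Y) = ((3 - 1*3**2)*1 + y)**2 = ((3 - 1*9)*1 + y)**2 = ((3 - 9)*1 + y)**2 = (-6*1 + y)**2 = (-6 + y)**2)
-3*c(-14, 4) = -3*(-6 - 14)**2 = -3*(-20)**2 = -3*400 = -1200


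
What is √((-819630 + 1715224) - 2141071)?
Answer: I*√1245477 ≈ 1116.0*I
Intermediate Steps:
√((-819630 + 1715224) - 2141071) = √(895594 - 2141071) = √(-1245477) = I*√1245477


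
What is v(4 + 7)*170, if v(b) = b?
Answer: 1870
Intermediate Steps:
v(4 + 7)*170 = (4 + 7)*170 = 11*170 = 1870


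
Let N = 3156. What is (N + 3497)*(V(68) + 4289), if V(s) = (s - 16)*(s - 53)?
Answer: 33724057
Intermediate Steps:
V(s) = (-53 + s)*(-16 + s) (V(s) = (-16 + s)*(-53 + s) = (-53 + s)*(-16 + s))
(N + 3497)*(V(68) + 4289) = (3156 + 3497)*((848 + 68² - 69*68) + 4289) = 6653*((848 + 4624 - 4692) + 4289) = 6653*(780 + 4289) = 6653*5069 = 33724057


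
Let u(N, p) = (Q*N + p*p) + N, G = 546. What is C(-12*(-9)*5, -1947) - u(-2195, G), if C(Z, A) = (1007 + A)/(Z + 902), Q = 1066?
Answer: 1473686759/721 ≈ 2.0439e+6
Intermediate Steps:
u(N, p) = p**2 + 1067*N (u(N, p) = (1066*N + p*p) + N = (1066*N + p**2) + N = (p**2 + 1066*N) + N = p**2 + 1067*N)
C(Z, A) = (1007 + A)/(902 + Z)
C(-12*(-9)*5, -1947) - u(-2195, G) = (1007 - 1947)/(902 - 12*(-9)*5) - (546**2 + 1067*(-2195)) = -940/(902 + 108*5) - (298116 - 2342065) = -940/(902 + 540) - 1*(-2043949) = -940/1442 + 2043949 = (1/1442)*(-940) + 2043949 = -470/721 + 2043949 = 1473686759/721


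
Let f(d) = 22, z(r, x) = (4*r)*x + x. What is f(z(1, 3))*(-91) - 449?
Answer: -2451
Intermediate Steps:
z(r, x) = x + 4*r*x (z(r, x) = 4*r*x + x = x + 4*r*x)
f(z(1, 3))*(-91) - 449 = 22*(-91) - 449 = -2002 - 449 = -2451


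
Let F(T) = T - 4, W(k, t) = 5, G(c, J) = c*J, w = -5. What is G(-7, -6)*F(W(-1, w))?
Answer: 42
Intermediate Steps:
G(c, J) = J*c
F(T) = -4 + T
G(-7, -6)*F(W(-1, w)) = (-6*(-7))*(-4 + 5) = 42*1 = 42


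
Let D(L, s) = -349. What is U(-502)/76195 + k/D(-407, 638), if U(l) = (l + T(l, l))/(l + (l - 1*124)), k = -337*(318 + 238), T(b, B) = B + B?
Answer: 2684040281119/4999306340 ≈ 536.88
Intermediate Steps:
T(b, B) = 2*B
k = -187372 (k = -337*556 = -187372)
U(l) = 3*l/(-124 + 2*l) (U(l) = (l + 2*l)/(l + (l - 1*124)) = (3*l)/(l + (l - 124)) = (3*l)/(l + (-124 + l)) = (3*l)/(-124 + 2*l) = 3*l/(-124 + 2*l))
U(-502)/76195 + k/D(-407, 638) = ((3/2)*(-502)/(-62 - 502))/76195 - 187372/(-349) = ((3/2)*(-502)/(-564))*(1/76195) - 187372*(-1/349) = ((3/2)*(-502)*(-1/564))*(1/76195) + 187372/349 = (251/188)*(1/76195) + 187372/349 = 251/14324660 + 187372/349 = 2684040281119/4999306340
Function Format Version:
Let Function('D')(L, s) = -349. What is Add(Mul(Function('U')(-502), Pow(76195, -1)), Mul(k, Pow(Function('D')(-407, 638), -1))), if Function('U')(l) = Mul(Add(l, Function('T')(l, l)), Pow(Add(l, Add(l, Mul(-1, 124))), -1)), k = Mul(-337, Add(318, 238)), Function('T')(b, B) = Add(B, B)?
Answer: Rational(2684040281119, 4999306340) ≈ 536.88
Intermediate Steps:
Function('T')(b, B) = Mul(2, B)
k = -187372 (k = Mul(-337, 556) = -187372)
Function('U')(l) = Mul(3, l, Pow(Add(-124, Mul(2, l)), -1)) (Function('U')(l) = Mul(Add(l, Mul(2, l)), Pow(Add(l, Add(l, Mul(-1, 124))), -1)) = Mul(Mul(3, l), Pow(Add(l, Add(l, -124)), -1)) = Mul(Mul(3, l), Pow(Add(l, Add(-124, l)), -1)) = Mul(Mul(3, l), Pow(Add(-124, Mul(2, l)), -1)) = Mul(3, l, Pow(Add(-124, Mul(2, l)), -1)))
Add(Mul(Function('U')(-502), Pow(76195, -1)), Mul(k, Pow(Function('D')(-407, 638), -1))) = Add(Mul(Mul(Rational(3, 2), -502, Pow(Add(-62, -502), -1)), Pow(76195, -1)), Mul(-187372, Pow(-349, -1))) = Add(Mul(Mul(Rational(3, 2), -502, Pow(-564, -1)), Rational(1, 76195)), Mul(-187372, Rational(-1, 349))) = Add(Mul(Mul(Rational(3, 2), -502, Rational(-1, 564)), Rational(1, 76195)), Rational(187372, 349)) = Add(Mul(Rational(251, 188), Rational(1, 76195)), Rational(187372, 349)) = Add(Rational(251, 14324660), Rational(187372, 349)) = Rational(2684040281119, 4999306340)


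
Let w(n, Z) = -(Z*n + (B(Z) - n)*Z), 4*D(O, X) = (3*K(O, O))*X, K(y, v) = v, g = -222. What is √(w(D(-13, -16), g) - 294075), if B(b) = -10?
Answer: I*√296295 ≈ 544.33*I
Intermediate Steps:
D(O, X) = 3*O*X/4 (D(O, X) = ((3*O)*X)/4 = (3*O*X)/4 = 3*O*X/4)
w(n, Z) = -Z*n - Z*(-10 - n) (w(n, Z) = -(Z*n + (-10 - n)*Z) = -(Z*n + Z*(-10 - n)) = -Z*n - Z*(-10 - n))
√(w(D(-13, -16), g) - 294075) = √(10*(-222) - 294075) = √(-2220 - 294075) = √(-296295) = I*√296295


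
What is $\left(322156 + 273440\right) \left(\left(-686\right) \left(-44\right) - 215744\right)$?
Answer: $-110518793760$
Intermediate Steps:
$\left(322156 + 273440\right) \left(\left(-686\right) \left(-44\right) - 215744\right) = 595596 \left(30184 - 215744\right) = 595596 \left(-185560\right) = -110518793760$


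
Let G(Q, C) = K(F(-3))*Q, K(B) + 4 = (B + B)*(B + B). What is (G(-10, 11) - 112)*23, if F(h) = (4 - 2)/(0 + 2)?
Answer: -2576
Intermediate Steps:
F(h) = 1 (F(h) = 2/2 = 2*(½) = 1)
K(B) = -4 + 4*B² (K(B) = -4 + (B + B)*(B + B) = -4 + (2*B)*(2*B) = -4 + 4*B²)
G(Q, C) = 0 (G(Q, C) = (-4 + 4*1²)*Q = (-4 + 4*1)*Q = (-4 + 4)*Q = 0*Q = 0)
(G(-10, 11) - 112)*23 = (0 - 112)*23 = -112*23 = -2576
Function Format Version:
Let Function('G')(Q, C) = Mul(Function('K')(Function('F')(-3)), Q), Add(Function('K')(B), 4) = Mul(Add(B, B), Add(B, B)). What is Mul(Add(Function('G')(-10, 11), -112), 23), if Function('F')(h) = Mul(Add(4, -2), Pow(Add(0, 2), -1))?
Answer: -2576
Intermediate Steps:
Function('F')(h) = 1 (Function('F')(h) = Mul(2, Pow(2, -1)) = Mul(2, Rational(1, 2)) = 1)
Function('K')(B) = Add(-4, Mul(4, Pow(B, 2))) (Function('K')(B) = Add(-4, Mul(Add(B, B), Add(B, B))) = Add(-4, Mul(Mul(2, B), Mul(2, B))) = Add(-4, Mul(4, Pow(B, 2))))
Function('G')(Q, C) = 0 (Function('G')(Q, C) = Mul(Add(-4, Mul(4, Pow(1, 2))), Q) = Mul(Add(-4, Mul(4, 1)), Q) = Mul(Add(-4, 4), Q) = Mul(0, Q) = 0)
Mul(Add(Function('G')(-10, 11), -112), 23) = Mul(Add(0, -112), 23) = Mul(-112, 23) = -2576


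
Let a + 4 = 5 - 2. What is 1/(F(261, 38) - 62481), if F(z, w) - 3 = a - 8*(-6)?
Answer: -1/62431 ≈ -1.6018e-5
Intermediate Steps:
a = -1 (a = -4 + (5 - 2) = -4 + 3 = -1)
F(z, w) = 50 (F(z, w) = 3 + (-1 - 8*(-6)) = 3 + (-1 + 48) = 3 + 47 = 50)
1/(F(261, 38) - 62481) = 1/(50 - 62481) = 1/(-62431) = -1/62431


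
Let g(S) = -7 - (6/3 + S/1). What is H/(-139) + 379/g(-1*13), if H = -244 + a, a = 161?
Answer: 53013/556 ≈ 95.347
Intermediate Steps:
H = -83 (H = -244 + 161 = -83)
g(S) = -9 - S (g(S) = -7 - (6*(⅓) + S*1) = -7 - (2 + S) = -7 + (-2 - S) = -9 - S)
H/(-139) + 379/g(-1*13) = -83/(-139) + 379/(-9 - (-1)*13) = -83*(-1/139) + 379/(-9 - 1*(-13)) = 83/139 + 379/(-9 + 13) = 83/139 + 379/4 = 53013/556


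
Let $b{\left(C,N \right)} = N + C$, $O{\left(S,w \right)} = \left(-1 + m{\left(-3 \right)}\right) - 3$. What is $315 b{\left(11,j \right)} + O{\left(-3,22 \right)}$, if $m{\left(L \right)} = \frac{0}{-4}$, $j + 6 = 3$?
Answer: $2516$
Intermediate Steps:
$j = -3$ ($j = -6 + 3 = -3$)
$m{\left(L \right)} = 0$ ($m{\left(L \right)} = 0 \left(- \frac{1}{4}\right) = 0$)
$O{\left(S,w \right)} = -4$ ($O{\left(S,w \right)} = \left(-1 + 0\right) - 3 = -1 - 3 = -4$)
$b{\left(C,N \right)} = C + N$
$315 b{\left(11,j \right)} + O{\left(-3,22 \right)} = 315 \left(11 - 3\right) - 4 = 315 \cdot 8 - 4 = 2520 - 4 = 2516$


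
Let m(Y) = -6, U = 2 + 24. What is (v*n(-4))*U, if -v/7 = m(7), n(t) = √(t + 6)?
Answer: 1092*√2 ≈ 1544.3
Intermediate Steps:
U = 26
n(t) = √(6 + t)
v = 42 (v = -7*(-6) = 42)
(v*n(-4))*U = (42*√(6 - 4))*26 = (42*√2)*26 = 1092*√2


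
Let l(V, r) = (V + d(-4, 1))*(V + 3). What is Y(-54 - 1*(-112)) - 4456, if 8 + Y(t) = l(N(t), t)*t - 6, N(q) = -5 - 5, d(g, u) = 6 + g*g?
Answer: -9342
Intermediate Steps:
d(g, u) = 6 + g²
N(q) = -10
l(V, r) = (3 + V)*(22 + V) (l(V, r) = (V + (6 + (-4)²))*(V + 3) = (V + (6 + 16))*(3 + V) = (V + 22)*(3 + V) = (22 + V)*(3 + V) = (3 + V)*(22 + V))
Y(t) = -14 - 84*t (Y(t) = -8 + ((66 + (-10)² + 25*(-10))*t - 6) = -8 + ((66 + 100 - 250)*t - 6) = -8 + (-84*t - 6) = -8 + (-6 - 84*t) = -14 - 84*t)
Y(-54 - 1*(-112)) - 4456 = (-14 - 84*(-54 - 1*(-112))) - 4456 = (-14 - 84*(-54 + 112)) - 4456 = (-14 - 84*58) - 4456 = (-14 - 4872) - 4456 = -4886 - 4456 = -9342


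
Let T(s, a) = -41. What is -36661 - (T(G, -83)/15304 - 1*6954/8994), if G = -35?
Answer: -841011057261/22940696 ≈ -36660.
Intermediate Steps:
-36661 - (T(G, -83)/15304 - 1*6954/8994) = -36661 - (-41/15304 - 1*6954/8994) = -36661 - (-41*1/15304 - 6954*1/8994) = -36661 - (-41/15304 - 1159/1499) = -36661 - 1*(-17798795/22940696) = -36661 + 17798795/22940696 = -841011057261/22940696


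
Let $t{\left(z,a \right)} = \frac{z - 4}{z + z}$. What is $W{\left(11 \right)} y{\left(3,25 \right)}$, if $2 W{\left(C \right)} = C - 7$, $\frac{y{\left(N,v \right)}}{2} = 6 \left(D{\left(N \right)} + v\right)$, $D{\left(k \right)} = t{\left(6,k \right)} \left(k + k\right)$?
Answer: $624$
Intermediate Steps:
$t{\left(z,a \right)} = \frac{-4 + z}{2 z}$
$D{\left(k \right)} = \frac{k}{3}$ ($D{\left(k \right)} = \frac{-4 + 6}{2 \cdot 6} \left(k + k\right) = \frac{1}{2} \cdot \frac{1}{6} \cdot 2 \cdot 2 k = \frac{2 k}{6} = \frac{k}{3}$)
$y{\left(N,v \right)} = 4 N + 12 v$ ($y{\left(N,v \right)} = 2 \cdot 6 \left(\frac{N}{3} + v\right) = 2 \cdot 6 \left(v + \frac{N}{3}\right) = 2 \left(2 N + 6 v\right) = 4 N + 12 v$)
$W{\left(C \right)} = - \frac{7}{2} + \frac{C}{2}$ ($W{\left(C \right)} = \frac{C - 7}{2} = \frac{-7 + C}{2} = - \frac{7}{2} + \frac{C}{2}$)
$W{\left(11 \right)} y{\left(3,25 \right)} = \left(- \frac{7}{2} + \frac{1}{2} \cdot 11\right) \left(4 \cdot 3 + 12 \cdot 25\right) = \left(- \frac{7}{2} + \frac{11}{2}\right) \left(12 + 300\right) = 2 \cdot 312 = 624$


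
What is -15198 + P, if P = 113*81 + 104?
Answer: -5941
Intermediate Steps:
P = 9257 (P = 9153 + 104 = 9257)
-15198 + P = -15198 + 9257 = -5941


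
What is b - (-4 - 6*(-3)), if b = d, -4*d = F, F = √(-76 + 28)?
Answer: -14 - I*√3 ≈ -14.0 - 1.732*I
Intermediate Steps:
F = 4*I*√3 (F = √(-48) = 4*I*√3 ≈ 6.9282*I)
d = -I*√3 ≈ -1.732*I
b = -I*√3 ≈ -1.732*I
b - (-4 - 6*(-3)) = -I*√3 - (-4 - 6*(-3)) = -I*√3 - (-4 + 18) = -I*√3 - 1*14 = -I*√3 - 14 = -14 - I*√3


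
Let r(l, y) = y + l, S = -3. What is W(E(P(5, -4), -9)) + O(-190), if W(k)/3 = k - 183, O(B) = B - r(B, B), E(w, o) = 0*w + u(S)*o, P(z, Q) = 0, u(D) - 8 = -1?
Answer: -548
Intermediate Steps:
u(D) = 7 (u(D) = 8 - 1 = 7)
E(w, o) = 7*o (E(w, o) = 0*w + 7*o = 0 + 7*o = 7*o)
r(l, y) = l + y
O(B) = -B (O(B) = B - (B + B) = B - 2*B = -B)
W(k) = -549 + 3*k (W(k) = 3*(k - 183) = 3*(-183 + k) = -549 + 3*k)
W(E(P(5, -4), -9)) + O(-190) = (-549 + 3*(7*(-9))) - 1*(-190) = (-549 + 3*(-63)) + 190 = (-549 - 189) + 190 = -738 + 190 = -548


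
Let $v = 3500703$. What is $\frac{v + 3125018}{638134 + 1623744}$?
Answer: $\frac{6625721}{2261878} \approx 2.9293$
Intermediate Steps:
$\frac{v + 3125018}{638134 + 1623744} = \frac{3500703 + 3125018}{638134 + 1623744} = \frac{6625721}{2261878}$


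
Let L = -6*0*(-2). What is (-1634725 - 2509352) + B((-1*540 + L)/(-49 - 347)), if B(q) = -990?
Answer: -4145067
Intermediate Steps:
L = 0 (L = 0*(-2) = 0)
(-1634725 - 2509352) + B((-1*540 + L)/(-49 - 347)) = (-1634725 - 2509352) - 990 = -4144077 - 990 = -4145067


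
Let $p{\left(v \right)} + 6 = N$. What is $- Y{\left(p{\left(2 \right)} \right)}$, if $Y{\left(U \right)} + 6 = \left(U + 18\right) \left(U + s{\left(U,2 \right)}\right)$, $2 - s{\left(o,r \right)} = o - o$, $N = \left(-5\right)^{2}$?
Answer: $-771$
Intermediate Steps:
$N = 25$
$p{\left(v \right)} = 19$ ($p{\left(v \right)} = -6 + 25 = 19$)
$s{\left(o,r \right)} = 2$ ($s{\left(o,r \right)} = 2 - \left(o - o\right) = 2 - 0 = 2 + 0 = 2$)
$Y{\left(U \right)} = -6 + \left(2 + U\right) \left(18 + U\right)$ ($Y{\left(U \right)} = -6 + \left(U + 18\right) \left(U + 2\right) = -6 + \left(18 + U\right) \left(2 + U\right) = -6 + \left(2 + U\right) \left(18 + U\right)$)
$- Y{\left(p{\left(2 \right)} \right)} = - (30 + 19^{2} + 20 \cdot 19) = - (30 + 361 + 380) = \left(-1\right) 771 = -771$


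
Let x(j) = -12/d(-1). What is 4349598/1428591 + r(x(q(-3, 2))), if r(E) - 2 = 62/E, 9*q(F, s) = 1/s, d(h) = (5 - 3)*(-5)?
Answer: 81017315/1428591 ≈ 56.711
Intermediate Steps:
d(h) = -10 (d(h) = 2*(-5) = -10)
q(F, s) = 1/(9*s)
x(j) = 6/5 (x(j) = -12/(-10) = -12*(-⅒) = 6/5)
r(E) = 2 + 62/E
4349598/1428591 + r(x(q(-3, 2))) = 4349598/1428591 + (2 + 62/(6/5)) = 4349598*(1/1428591) + (2 + 62*(⅚)) = 1449866/476197 + (2 + 155/3) = 1449866/476197 + 161/3 = 81017315/1428591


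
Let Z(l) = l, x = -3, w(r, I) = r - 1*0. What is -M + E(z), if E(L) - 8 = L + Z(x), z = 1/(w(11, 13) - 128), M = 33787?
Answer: -3952495/117 ≈ -33782.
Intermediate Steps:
w(r, I) = r (w(r, I) = r + 0 = r)
z = -1/117 (z = 1/(11 - 128) = 1/(-117) = -1/117 ≈ -0.0085470)
E(L) = 5 + L (E(L) = 8 + (L - 3) = 8 + (-3 + L) = 5 + L)
-M + E(z) = -1*33787 + (5 - 1/117) = -33787 + 584/117 = -3952495/117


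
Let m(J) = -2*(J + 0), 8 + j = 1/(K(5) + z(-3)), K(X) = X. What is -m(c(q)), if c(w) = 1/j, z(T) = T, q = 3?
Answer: -4/15 ≈ -0.26667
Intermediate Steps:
j = -15/2 (j = -8 + 1/(5 - 3) = -8 + 1/2 = -15/2 ≈ -7.5000)
c(w) = -2/15 (c(w) = 1/(-15/2) = -2/15)
m(J) = -2*J
-m(c(q)) = -(-2)*(-2)/15 = -1*4/15 = -4/15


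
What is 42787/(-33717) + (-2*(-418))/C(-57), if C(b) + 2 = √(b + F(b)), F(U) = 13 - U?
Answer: 18663247/101151 + 836*√13/9 ≈ 519.42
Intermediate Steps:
C(b) = -2 + √13 (C(b) = -2 + √(b + (13 - b)) = -2 + √13)
42787/(-33717) + (-2*(-418))/C(-57) = 42787/(-33717) + (-2*(-418))/(-2 + √13) = 42787*(-1/33717) + 836/(-2 + √13) = -42787/33717 + 836/(-2 + √13)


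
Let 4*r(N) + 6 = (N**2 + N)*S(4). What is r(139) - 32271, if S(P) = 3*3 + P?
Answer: 61945/2 ≈ 30973.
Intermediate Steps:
S(P) = 9 + P
r(N) = -3/2 + 13*N/4 + 13*N**2/4 (r(N) = -3/2 + ((N**2 + N)*(9 + 4))/4 = -3/2 + ((N + N**2)*13)/4 = -3/2 + (13*N + 13*N**2)/4 = -3/2 + (13*N/4 + 13*N**2/4) = -3/2 + 13*N/4 + 13*N**2/4)
r(139) - 32271 = (-3/2 + (13/4)*139 + (13/4)*139**2) - 32271 = (-3/2 + 1807/4 + (13/4)*19321) - 32271 = (-3/2 + 1807/4 + 251173/4) - 32271 = 126487/2 - 32271 = 61945/2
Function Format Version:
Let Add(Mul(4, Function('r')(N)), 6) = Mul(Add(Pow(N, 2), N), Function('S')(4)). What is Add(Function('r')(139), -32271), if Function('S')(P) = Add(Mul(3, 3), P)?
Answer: Rational(61945, 2) ≈ 30973.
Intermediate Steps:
Function('S')(P) = Add(9, P)
Function('r')(N) = Add(Rational(-3, 2), Mul(Rational(13, 4), N), Mul(Rational(13, 4), Pow(N, 2))) (Function('r')(N) = Add(Rational(-3, 2), Mul(Rational(1, 4), Mul(Add(Pow(N, 2), N), Add(9, 4)))) = Add(Rational(-3, 2), Mul(Rational(1, 4), Mul(Add(N, Pow(N, 2)), 13))) = Add(Rational(-3, 2), Mul(Rational(1, 4), Add(Mul(13, N), Mul(13, Pow(N, 2))))) = Add(Rational(-3, 2), Add(Mul(Rational(13, 4), N), Mul(Rational(13, 4), Pow(N, 2)))) = Add(Rational(-3, 2), Mul(Rational(13, 4), N), Mul(Rational(13, 4), Pow(N, 2))))
Add(Function('r')(139), -32271) = Add(Add(Rational(-3, 2), Mul(Rational(13, 4), 139), Mul(Rational(13, 4), Pow(139, 2))), -32271) = Add(Add(Rational(-3, 2), Rational(1807, 4), Mul(Rational(13, 4), 19321)), -32271) = Add(Add(Rational(-3, 2), Rational(1807, 4), Rational(251173, 4)), -32271) = Add(Rational(126487, 2), -32271) = Rational(61945, 2)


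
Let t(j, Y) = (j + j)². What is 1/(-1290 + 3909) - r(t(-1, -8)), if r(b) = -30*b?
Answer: 314281/2619 ≈ 120.00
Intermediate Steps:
t(j, Y) = 4*j² (t(j, Y) = (2*j)² = 4*j²)
1/(-1290 + 3909) - r(t(-1, -8)) = 1/(-1290 + 3909) - (-30)*4*(-1)² = 1/2619 - (-30)*4*1 = 1/2619 - (-30)*4 = 1/2619 - 1*(-120) = 1/2619 + 120 = 314281/2619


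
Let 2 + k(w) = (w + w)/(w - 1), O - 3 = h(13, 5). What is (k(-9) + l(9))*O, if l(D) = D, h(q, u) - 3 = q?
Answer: 836/5 ≈ 167.20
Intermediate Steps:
h(q, u) = 3 + q
O = 19 (O = 3 + (3 + 13) = 3 + 16 = 19)
k(w) = -2 + 2*w/(-1 + w) (k(w) = -2 + (w + w)/(w - 1) = -2 + (2*w)/(-1 + w) = -2 + 2*w/(-1 + w))
(k(-9) + l(9))*O = (2/(-1 - 9) + 9)*19 = (2/(-10) + 9)*19 = (2*(-1/10) + 9)*19 = (-1/5 + 9)*19 = (44/5)*19 = 836/5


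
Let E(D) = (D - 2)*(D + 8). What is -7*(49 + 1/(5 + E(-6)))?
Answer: -3766/11 ≈ -342.36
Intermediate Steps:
E(D) = (-2 + D)*(8 + D)
-7*(49 + 1/(5 + E(-6))) = -7*(49 + 1/(5 + (-16 + (-6)**2 + 6*(-6)))) = -7*(49 + 1/(5 + (-16 + 36 - 36))) = -7*(49 + 1/(5 - 16)) = -7*(49 + 1/(-11)) = -7*(49 - 1/11) = -7*538/11 = -3766/11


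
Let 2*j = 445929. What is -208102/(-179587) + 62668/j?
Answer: 115307432990/80083051323 ≈ 1.4398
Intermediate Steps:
j = 445929/2 (j = (½)*445929 = 445929/2 ≈ 2.2296e+5)
-208102/(-179587) + 62668/j = -208102/(-179587) + 62668/(445929/2) = -208102*(-1/179587) + 62668*(2/445929) = 208102/179587 + 125336/445929 = 115307432990/80083051323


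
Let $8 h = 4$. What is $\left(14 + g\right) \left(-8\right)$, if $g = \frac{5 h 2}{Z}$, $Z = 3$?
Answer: $- \frac{376}{3} \approx -125.33$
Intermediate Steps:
$h = \frac{1}{2}$ ($h = \frac{1}{8} \cdot 4 = \frac{1}{2} \approx 0.5$)
$g = \frac{5}{3}$ ($g = \frac{5 \cdot \frac{1}{2} \cdot 2}{3} = \frac{5}{2} \cdot 2 \cdot \frac{1}{3} = 5 \cdot \frac{1}{3} = \frac{5}{3} \approx 1.6667$)
$\left(14 + g\right) \left(-8\right) = \left(14 + \frac{5}{3}\right) \left(-8\right) = \frac{47}{3} \left(-8\right) = - \frac{376}{3}$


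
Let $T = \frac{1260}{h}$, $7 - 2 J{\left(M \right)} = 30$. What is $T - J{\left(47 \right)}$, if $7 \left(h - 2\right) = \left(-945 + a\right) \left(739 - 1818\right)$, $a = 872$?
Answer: $\frac{1829603}{157562} \approx 11.612$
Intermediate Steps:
$h = \frac{78781}{7}$ ($h = 2 + \frac{\left(-945 + 872\right) \left(739 - 1818\right)}{7} = 2 + \frac{\left(-73\right) \left(-1079\right)}{7} = 2 + \frac{1}{7} \cdot 78767 = 2 + \frac{78767}{7} = \frac{78781}{7} \approx 11254.0$)
$J{\left(M \right)} = - \frac{23}{2}$ ($J{\left(M \right)} = \frac{7}{2} - 15 = - \frac{23}{2}$)
$T = \frac{8820}{78781}$ ($T = \frac{1260}{\frac{78781}{7}} = 1260 \cdot \frac{7}{78781} = \frac{8820}{78781} \approx 0.11196$)
$T - J{\left(47 \right)} = \frac{8820}{78781} - - \frac{23}{2} = \frac{8820}{78781} + \frac{23}{2} = \frac{1829603}{157562}$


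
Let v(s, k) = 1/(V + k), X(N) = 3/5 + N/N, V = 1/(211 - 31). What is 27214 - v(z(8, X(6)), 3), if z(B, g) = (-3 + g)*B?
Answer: 14722594/541 ≈ 27214.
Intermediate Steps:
V = 1/180 ≈ 0.0055556
X(N) = 8/5 (X(N) = 3*(⅕) + 1 = ⅗ + 1 = 8/5)
z(B, g) = B*(-3 + g)
v(s, k) = 1/(1/180 + k)
27214 - v(z(8, X(6)), 3) = 27214 - 180/(1 + 180*3) = 27214 - 180/(1 + 540) = 27214 - 180/541 = 14722594/541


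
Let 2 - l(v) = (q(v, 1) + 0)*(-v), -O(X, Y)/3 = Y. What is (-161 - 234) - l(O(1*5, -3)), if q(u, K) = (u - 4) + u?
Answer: -523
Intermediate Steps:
q(u, K) = -4 + 2*u (q(u, K) = (-4 + u) + u = -4 + 2*u)
O(X, Y) = -3*Y
l(v) = 2 + v*(-4 + 2*v) (l(v) = 2 - ((-4 + 2*v) + 0)*(-v) = 2 - (-4 + 2*v)*(-v) = 2 - (-1)*v*(-4 + 2*v) = 2 + v*(-4 + 2*v))
(-161 - 234) - l(O(1*5, -3)) = (-161 - 234) - (2 + 2*(-3*(-3))*(-2 - 3*(-3))) = -395 - (2 + 2*9*(-2 + 9)) = -395 - (2 + 2*9*7) = -395 - (2 + 126) = -395 - 1*128 = -395 - 128 = -523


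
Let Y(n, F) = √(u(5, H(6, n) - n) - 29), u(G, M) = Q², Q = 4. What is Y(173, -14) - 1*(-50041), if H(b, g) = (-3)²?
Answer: 50041 + I*√13 ≈ 50041.0 + 3.6056*I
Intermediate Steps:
H(b, g) = 9
u(G, M) = 16 (u(G, M) = 4² = 16)
Y(n, F) = I*√13 (Y(n, F) = √(16 - 29) = √(-13) = I*√13)
Y(173, -14) - 1*(-50041) = I*√13 - 1*(-50041) = I*√13 + 50041 = 50041 + I*√13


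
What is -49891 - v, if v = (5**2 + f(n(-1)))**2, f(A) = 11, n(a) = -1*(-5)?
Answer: -51187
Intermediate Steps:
n(a) = 5
v = 1296 (v = (5**2 + 11)**2 = (25 + 11)**2 = 36**2 = 1296)
-49891 - v = -49891 - 1*1296 = -49891 - 1296 = -51187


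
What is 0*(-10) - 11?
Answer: -11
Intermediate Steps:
0*(-10) - 11 = 0 - 11 = -11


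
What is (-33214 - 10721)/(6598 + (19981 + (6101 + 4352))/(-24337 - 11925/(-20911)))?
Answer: -11179240583835/1678539868831 ≈ -6.6601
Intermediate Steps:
(-33214 - 10721)/(6598 + (19981 + (6101 + 4352))/(-24337 - 11925/(-20911))) = -43935/(6598 + (19981 + 10453)/(-24337 - 11925*(-1/20911))) = -43935/(6598 + 30434/(-24337 + 11925/20911)) = -43935/(6598 + 30434/(-508899082/20911)) = -43935/(6598 + 30434*(-20911/508899082)) = -43935/(6598 - 318202687/254449541) = -43935/1678539868831/254449541 = -43935*254449541/1678539868831 = -11179240583835/1678539868831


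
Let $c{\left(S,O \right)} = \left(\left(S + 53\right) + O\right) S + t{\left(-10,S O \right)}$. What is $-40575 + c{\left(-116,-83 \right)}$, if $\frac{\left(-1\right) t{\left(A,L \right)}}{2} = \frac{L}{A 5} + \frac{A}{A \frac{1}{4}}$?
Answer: $- \frac{581547}{25} \approx -23262.0$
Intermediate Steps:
$t{\left(A,L \right)} = -8 - \frac{2 L}{5 A}$ ($t{\left(A,L \right)} = - 2 \left(\frac{L}{A 5} + \frac{A}{A \frac{1}{4}}\right) = - 2 \left(\frac{L}{5 A} + \frac{A}{A \frac{1}{4}}\right) = - 2 \left(L \frac{1}{5 A} + \frac{A}{\frac{1}{4} A}\right) = - 2 \left(\frac{L}{5 A} + A \frac{4}{A}\right) = - 2 \left(\frac{L}{5 A} + 4\right) = - 2 \left(4 + \frac{L}{5 A}\right) = -8 - \frac{2 L}{5 A}$)
$c{\left(S,O \right)} = -8 + S \left(53 + O + S\right) + \frac{O S}{25}$ ($c{\left(S,O \right)} = \left(\left(S + 53\right) + O\right) S - \left(8 + \frac{2 S O}{5 \left(-10\right)}\right) = \left(\left(53 + S\right) + O\right) S - \left(8 + \frac{2}{5} O S \left(- \frac{1}{10}\right)\right) = \left(53 + O + S\right) S + \left(-8 + \frac{O S}{25}\right) = S \left(53 + O + S\right) + \left(-8 + \frac{O S}{25}\right) = -8 + S \left(53 + O + S\right) + \frac{O S}{25}$)
$-40575 + c{\left(-116,-83 \right)} = -40575 + \left(-8 + \left(-116\right)^{2} + 53 \left(-116\right) + \frac{26}{25} \left(-83\right) \left(-116\right)\right) = -40575 + \left(-8 + 13456 - 6148 + \frac{250328}{25}\right) = -40575 + \frac{432828}{25} = - \frac{581547}{25}$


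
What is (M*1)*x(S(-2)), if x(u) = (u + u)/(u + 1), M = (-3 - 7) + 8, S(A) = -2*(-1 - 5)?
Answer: -48/13 ≈ -3.6923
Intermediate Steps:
S(A) = 12 (S(A) = -2*(-6) = 12)
M = -2 (M = -10 + 8 = -2)
x(u) = 2*u/(1 + u) (x(u) = (2*u)/(1 + u) = 2*u/(1 + u))
(M*1)*x(S(-2)) = (-2*1)*(2*12/(1 + 12)) = -4*12/13 = -2*24/13 = -48/13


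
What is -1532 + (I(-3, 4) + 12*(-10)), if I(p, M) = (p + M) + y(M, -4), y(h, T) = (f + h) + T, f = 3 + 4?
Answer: -1644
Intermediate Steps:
f = 7
y(h, T) = 7 + T + h (y(h, T) = (7 + h) + T = 7 + T + h)
I(p, M) = 3 + p + 2*M (I(p, M) = (p + M) + (7 - 4 + M) = (M + p) + (3 + M) = 3 + p + 2*M)
-1532 + (I(-3, 4) + 12*(-10)) = -1532 + ((3 - 3 + 2*4) + 12*(-10)) = -1532 + ((3 - 3 + 8) - 120) = -1532 + (8 - 120) = -1532 - 112 = -1644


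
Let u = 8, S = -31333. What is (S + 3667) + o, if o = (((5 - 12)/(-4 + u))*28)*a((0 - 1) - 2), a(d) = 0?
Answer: -27666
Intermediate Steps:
o = 0 (o = (((5 - 12)/(-4 + 8))*28)*0 = (-7/4*28)*0 = (-7*¼*28)*0 = -7/4*28*0 = -49*0 = 0)
(S + 3667) + o = (-31333 + 3667) + 0 = -27666 + 0 = -27666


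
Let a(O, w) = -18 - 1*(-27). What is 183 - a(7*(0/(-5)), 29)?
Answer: 174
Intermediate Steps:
a(O, w) = 9 (a(O, w) = -18 + 27 = 9)
183 - a(7*(0/(-5)), 29) = 183 - 1*9 = 183 - 9 = 174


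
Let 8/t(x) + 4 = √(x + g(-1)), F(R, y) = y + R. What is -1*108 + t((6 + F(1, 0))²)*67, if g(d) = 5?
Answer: -980/19 + 804*√6/19 ≈ 52.073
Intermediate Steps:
F(R, y) = R + y
t(x) = 8/(-4 + √(5 + x)) (t(x) = 8/(-4 + √(x + 5)) = 8/(-4 + √(5 + x)))
-1*108 + t((6 + F(1, 0))²)*67 = -1*108 + (8/(-4 + √(5 + (6 + (1 + 0))²)))*67 = -108 + (8/(-4 + √(5 + (6 + 1)²)))*67 = -108 + (8/(-4 + √(5 + 7²)))*67 = -108 + (8/(-4 + √(5 + 49)))*67 = -108 + (8/(-4 + √54))*67 = -108 + (8/(-4 + 3*√6))*67 = -108 + 536/(-4 + 3*√6)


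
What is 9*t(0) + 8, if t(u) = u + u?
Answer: 8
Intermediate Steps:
t(u) = 2*u
9*t(0) + 8 = 9*(2*0) + 8 = 9*0 + 8 = 0 + 8 = 8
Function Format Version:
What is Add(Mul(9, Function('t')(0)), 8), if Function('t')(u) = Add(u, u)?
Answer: 8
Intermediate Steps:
Function('t')(u) = Mul(2, u)
Add(Mul(9, Function('t')(0)), 8) = Add(Mul(9, Mul(2, 0)), 8) = Add(Mul(9, 0), 8) = Add(0, 8) = 8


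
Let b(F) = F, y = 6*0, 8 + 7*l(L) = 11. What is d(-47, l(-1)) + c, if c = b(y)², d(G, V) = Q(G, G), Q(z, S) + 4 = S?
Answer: -51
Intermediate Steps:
Q(z, S) = -4 + S
l(L) = 3/7 (l(L) = -8/7 + (⅐)*11 = -8/7 + 11/7 = 3/7)
y = 0
d(G, V) = -4 + G
c = 0 (c = 0² = 0)
d(-47, l(-1)) + c = (-4 - 47) + 0 = -51 + 0 = -51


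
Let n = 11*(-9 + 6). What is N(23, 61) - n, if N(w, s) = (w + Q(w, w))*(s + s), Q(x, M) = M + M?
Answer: 8451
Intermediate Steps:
Q(x, M) = 2*M
N(w, s) = 6*s*w (N(w, s) = (w + 2*w)*(s + s) = (3*w)*(2*s) = 6*s*w)
n = -33 (n = 11*(-3) = -33)
N(23, 61) - n = 6*61*23 - 1*(-33) = 8418 + 33 = 8451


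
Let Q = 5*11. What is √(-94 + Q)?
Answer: I*√39 ≈ 6.245*I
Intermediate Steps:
Q = 55
√(-94 + Q) = √(-94 + 55) = √(-39) = I*√39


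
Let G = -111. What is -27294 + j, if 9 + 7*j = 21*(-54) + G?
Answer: -192312/7 ≈ -27473.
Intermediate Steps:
j = -1254/7 (j = -9/7 + (21*(-54) - 111)/7 = -9/7 + (-1134 - 111)/7 = -9/7 + (⅐)*(-1245) = -9/7 - 1245/7 = -1254/7 ≈ -179.14)
-27294 + j = -27294 - 1254/7 = -192312/7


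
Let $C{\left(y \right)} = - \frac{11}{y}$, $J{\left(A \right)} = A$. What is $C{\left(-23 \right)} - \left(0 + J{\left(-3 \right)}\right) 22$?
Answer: $\frac{1529}{23} \approx 66.478$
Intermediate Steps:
$C{\left(-23 \right)} - \left(0 + J{\left(-3 \right)}\right) 22 = - \frac{11}{-23} - \left(0 - 3\right) 22 = \left(-11\right) \left(- \frac{1}{23}\right) - \left(-3\right) 22 = \frac{11}{23} - -66 = \frac{11}{23} + 66 = \frac{1529}{23}$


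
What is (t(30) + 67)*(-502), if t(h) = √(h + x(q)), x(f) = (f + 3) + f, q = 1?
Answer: -33634 - 502*√35 ≈ -36604.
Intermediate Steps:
x(f) = 3 + 2*f (x(f) = (3 + f) + f = 3 + 2*f)
t(h) = √(5 + h) (t(h) = √(h + (3 + 2*1)) = √(h + (3 + 2)) = √(h + 5) = √(5 + h))
(t(30) + 67)*(-502) = (√(5 + 30) + 67)*(-502) = (√35 + 67)*(-502) = (67 + √35)*(-502) = -33634 - 502*√35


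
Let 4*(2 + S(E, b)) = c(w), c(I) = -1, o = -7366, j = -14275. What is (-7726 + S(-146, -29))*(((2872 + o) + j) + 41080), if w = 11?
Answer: -689699943/4 ≈ -1.7242e+8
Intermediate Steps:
S(E, b) = -9/4 (S(E, b) = -2 + (¼)*(-1) = -2 - ¼ = -9/4)
(-7726 + S(-146, -29))*(((2872 + o) + j) + 41080) = (-7726 - 9/4)*(((2872 - 7366) - 14275) + 41080) = -30913*((-4494 - 14275) + 41080)/4 = -30913*(-18769 + 41080)/4 = -30913/4*22311 = -689699943/4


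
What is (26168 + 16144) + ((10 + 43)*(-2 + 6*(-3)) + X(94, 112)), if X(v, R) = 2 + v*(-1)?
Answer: 41160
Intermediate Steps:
X(v, R) = 2 - v
(26168 + 16144) + ((10 + 43)*(-2 + 6*(-3)) + X(94, 112)) = (26168 + 16144) + ((10 + 43)*(-2 + 6*(-3)) + (2 - 1*94)) = 42312 + (53*(-2 - 18) + (2 - 94)) = 42312 + (53*(-20) - 92) = 42312 + (-1060 - 92) = 42312 - 1152 = 41160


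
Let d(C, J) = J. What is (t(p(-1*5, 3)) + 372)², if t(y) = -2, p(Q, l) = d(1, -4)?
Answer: 136900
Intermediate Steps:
p(Q, l) = -4
(t(p(-1*5, 3)) + 372)² = (-2 + 372)² = 370² = 136900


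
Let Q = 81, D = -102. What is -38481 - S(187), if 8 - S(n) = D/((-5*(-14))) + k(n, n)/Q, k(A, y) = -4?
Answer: -109120586/2835 ≈ -38491.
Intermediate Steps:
S(n) = 26951/2835 (S(n) = 8 - (-102/((-5*(-14))) - 4/81) = 8 - (-102/70 - 4*1/81) = 8 - (-102*1/70 - 4/81) = 8 - (-51/35 - 4/81) = 8 - 1*(-4271/2835) = 8 + 4271/2835 = 26951/2835)
-38481 - S(187) = -38481 - 1*26951/2835 = -38481 - 26951/2835 = -109120586/2835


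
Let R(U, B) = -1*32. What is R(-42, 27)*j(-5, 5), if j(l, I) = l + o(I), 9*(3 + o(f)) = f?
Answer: 2144/9 ≈ 238.22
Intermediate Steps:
R(U, B) = -32
o(f) = -3 + f/9
j(l, I) = -3 + l + I/9 (j(l, I) = l + (-3 + I/9) = -3 + l + I/9)
R(-42, 27)*j(-5, 5) = -32*(-3 - 5 + (⅑)*5) = -32*(-3 - 5 + 5/9) = -32*(-67/9) = 2144/9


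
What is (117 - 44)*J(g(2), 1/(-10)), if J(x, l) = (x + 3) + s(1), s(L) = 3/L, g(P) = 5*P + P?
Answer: 1314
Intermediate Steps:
g(P) = 6*P
J(x, l) = 6 + x (J(x, l) = (x + 3) + 3/1 = (3 + x) + 3*1 = (3 + x) + 3 = 6 + x)
(117 - 44)*J(g(2), 1/(-10)) = (117 - 44)*(6 + 6*2) = 73*(6 + 12) = 73*18 = 1314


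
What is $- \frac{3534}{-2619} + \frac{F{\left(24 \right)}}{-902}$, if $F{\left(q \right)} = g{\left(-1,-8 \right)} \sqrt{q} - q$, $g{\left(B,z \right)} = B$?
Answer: $\frac{541754}{393723} + \frac{\sqrt{6}}{451} \approx 1.3814$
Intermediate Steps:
$F{\left(q \right)} = - q - \sqrt{q}$ ($F{\left(q \right)} = - \sqrt{q} - q = - q - \sqrt{q}$)
$- \frac{3534}{-2619} + \frac{F{\left(24 \right)}}{-902} = - \frac{3534}{-2619} + \frac{\left(-1\right) 24 - \sqrt{24}}{-902} = \left(-3534\right) \left(- \frac{1}{2619}\right) + \left(-24 - 2 \sqrt{6}\right) \left(- \frac{1}{902}\right) = \frac{1178}{873} + \left(-24 - 2 \sqrt{6}\right) \left(- \frac{1}{902}\right) = \frac{1178}{873} + \left(\frac{12}{451} + \frac{\sqrt{6}}{451}\right) = \frac{541754}{393723} + \frac{\sqrt{6}}{451}$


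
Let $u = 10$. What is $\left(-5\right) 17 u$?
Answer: $-850$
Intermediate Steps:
$\left(-5\right) 17 u = \left(-5\right) 17 \cdot 10 = \left(-85\right) 10 = -850$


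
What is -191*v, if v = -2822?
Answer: 539002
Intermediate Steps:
-191*v = -191*(-2822) = 539002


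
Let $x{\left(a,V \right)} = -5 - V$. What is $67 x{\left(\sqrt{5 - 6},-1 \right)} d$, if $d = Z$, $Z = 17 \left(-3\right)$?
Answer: $13668$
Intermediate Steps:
$Z = -51$
$d = -51$
$67 x{\left(\sqrt{5 - 6},-1 \right)} d = 67 \left(-5 - -1\right) \left(-51\right) = 67 \left(-5 + 1\right) \left(-51\right) = 67 \left(-4\right) \left(-51\right) = \left(-268\right) \left(-51\right) = 13668$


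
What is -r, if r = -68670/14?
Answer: 4905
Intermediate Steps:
r = -4905 (r = -68670/14 = -1635*3 = -4905)
-r = -1*(-4905) = 4905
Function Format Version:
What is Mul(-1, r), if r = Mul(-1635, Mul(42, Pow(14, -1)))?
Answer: 4905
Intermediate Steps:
r = -4905 (r = Mul(-1635, Mul(42, Rational(1, 14))) = Mul(-1635, 3) = -4905)
Mul(-1, r) = Mul(-1, -4905) = 4905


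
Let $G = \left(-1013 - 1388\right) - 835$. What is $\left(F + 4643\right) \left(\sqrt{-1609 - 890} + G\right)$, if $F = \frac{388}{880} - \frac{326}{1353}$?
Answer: $- \frac{101646797719}{6765} + \frac{879514937 i \sqrt{51}}{27060} \approx -1.5025 \cdot 10^{7} + 2.3211 \cdot 10^{5} i$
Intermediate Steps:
$G = -3236$ ($G = -2401 - 835 = -3236$)
$F = \frac{5411}{27060}$ ($F = 388 \cdot \frac{1}{880} - \frac{326}{1353} = \frac{97}{220} - \frac{326}{1353} = \frac{5411}{27060} \approx 0.19996$)
$\left(F + 4643\right) \left(\sqrt{-1609 - 890} + G\right) = \left(\frac{5411}{27060} + 4643\right) \left(\sqrt{-1609 - 890} - 3236\right) = \frac{125644991 \left(\sqrt{-2499} - 3236\right)}{27060} = \frac{125644991 \left(7 i \sqrt{51} - 3236\right)}{27060} = \frac{125644991 \left(-3236 + 7 i \sqrt{51}\right)}{27060} = - \frac{101646797719}{6765} + \frac{879514937 i \sqrt{51}}{27060}$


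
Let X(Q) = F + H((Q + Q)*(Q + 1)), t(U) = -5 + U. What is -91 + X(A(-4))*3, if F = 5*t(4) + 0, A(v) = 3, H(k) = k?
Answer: -34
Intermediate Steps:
F = -5 (F = 5*(-5 + 4) + 0 = 5*(-1) + 0 = -5 + 0 = -5)
X(Q) = -5 + 2*Q*(1 + Q) (X(Q) = -5 + (Q + Q)*(Q + 1) = -5 + (2*Q)*(1 + Q) = -5 + 2*Q*(1 + Q))
-91 + X(A(-4))*3 = -91 + (-5 + 2*3*(1 + 3))*3 = -91 + (-5 + 2*3*4)*3 = -91 + (-5 + 24)*3 = -91 + 19*3 = -91 + 57 = -34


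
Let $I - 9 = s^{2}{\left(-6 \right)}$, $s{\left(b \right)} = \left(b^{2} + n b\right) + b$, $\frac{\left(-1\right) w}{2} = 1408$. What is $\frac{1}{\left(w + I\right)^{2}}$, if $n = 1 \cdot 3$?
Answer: $\frac{1}{7091569} \approx 1.4101 \cdot 10^{-7}$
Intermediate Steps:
$n = 3$
$w = -2816$ ($w = \left(-2\right) 1408 = -2816$)
$s{\left(b \right)} = b^{2} + 4 b$ ($s{\left(b \right)} = \left(b^{2} + 3 b\right) + b = b^{2} + 4 b$)
$I = 153$ ($I = 9 + \left(- 6 \left(4 - 6\right)\right)^{2} = 9 + \left(\left(-6\right) \left(-2\right)\right)^{2} = 9 + 12^{2} = 9 + 144 = 153$)
$\frac{1}{\left(w + I\right)^{2}} = \frac{1}{\left(-2816 + 153\right)^{2}} = \frac{1}{\left(-2663\right)^{2}} = \frac{1}{7091569}$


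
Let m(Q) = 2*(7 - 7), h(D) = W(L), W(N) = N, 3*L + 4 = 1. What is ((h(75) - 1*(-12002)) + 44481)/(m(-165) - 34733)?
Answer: -56482/34733 ≈ -1.6262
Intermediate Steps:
L = -1 (L = -4/3 + (1/3)*1 = -4/3 + 1/3 = -1)
h(D) = -1
m(Q) = 0 (m(Q) = 2*0 = 0)
((h(75) - 1*(-12002)) + 44481)/(m(-165) - 34733) = ((-1 - 1*(-12002)) + 44481)/(0 - 34733) = ((-1 + 12002) + 44481)/(-34733) = (12001 + 44481)*(-1/34733) = 56482*(-1/34733) = -56482/34733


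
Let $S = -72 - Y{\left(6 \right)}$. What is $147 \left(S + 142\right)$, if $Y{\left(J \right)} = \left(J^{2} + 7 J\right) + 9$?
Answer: $-2499$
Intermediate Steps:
$Y{\left(J \right)} = 9 + J^{2} + 7 J$
$S = -159$ ($S = -72 - \left(9 + 6^{2} + 7 \cdot 6\right) = -72 - \left(9 + 36 + 42\right) = -72 - 87 = -159$)
$147 \left(S + 142\right) = 147 \left(-159 + 142\right) = 147 \left(-17\right) = -2499$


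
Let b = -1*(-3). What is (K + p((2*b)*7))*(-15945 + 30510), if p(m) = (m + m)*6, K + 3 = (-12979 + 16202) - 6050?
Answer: -33878190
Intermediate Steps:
b = 3
K = -2830 (K = -3 + ((-12979 + 16202) - 6050) = -3 + (3223 - 6050) = -3 - 2827 = -2830)
p(m) = 12*m (p(m) = (2*m)*6 = 12*m)
(K + p((2*b)*7))*(-15945 + 30510) = (-2830 + 12*((2*3)*7))*(-15945 + 30510) = (-2830 + 12*(6*7))*14565 = (-2830 + 12*42)*14565 = (-2830 + 504)*14565 = -2326*14565 = -33878190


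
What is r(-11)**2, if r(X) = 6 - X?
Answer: 289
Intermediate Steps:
r(-11)**2 = (6 - 1*(-11))**2 = (6 + 11)**2 = 17**2 = 289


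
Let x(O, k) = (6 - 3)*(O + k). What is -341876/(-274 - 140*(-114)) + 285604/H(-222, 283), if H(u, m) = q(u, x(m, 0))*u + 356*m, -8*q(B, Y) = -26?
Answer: -29716675370/1569015679 ≈ -18.940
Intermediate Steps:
x(O, k) = 3*O + 3*k (x(O, k) = 3*(O + k) = 3*O + 3*k)
q(B, Y) = 13/4 (q(B, Y) = -⅛*(-26) = 13/4)
H(u, m) = 356*m + 13*u/4 (H(u, m) = 13*u/4 + 356*m = 356*m + 13*u/4)
-341876/(-274 - 140*(-114)) + 285604/H(-222, 283) = -341876/(-274 - 140*(-114)) + 285604/(356*283 + (13/4)*(-222)) = -341876/(-274 + 15960) + 285604/(100748 - 1443/2) = -341876/15686 + 285604/(200053/2) = -341876*1/15686 + 285604*(2/200053) = -170938/7843 + 571208/200053 = -29716675370/1569015679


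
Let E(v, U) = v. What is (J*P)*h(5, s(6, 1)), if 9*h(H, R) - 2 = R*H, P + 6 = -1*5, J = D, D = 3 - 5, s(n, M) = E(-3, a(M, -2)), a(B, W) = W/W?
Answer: -286/9 ≈ -31.778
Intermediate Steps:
a(B, W) = 1
s(n, M) = -3
D = -2
J = -2
P = -11 (P = -6 - 1*5 = -6 - 5 = -11)
h(H, R) = 2/9 + H*R/9 (h(H, R) = 2/9 + (R*H)/9 = 2/9 + (H*R)/9 = 2/9 + H*R/9)
(J*P)*h(5, s(6, 1)) = (-2*(-11))*(2/9 + (⅑)*5*(-3)) = 22*(2/9 - 5/3) = 22*(-13/9) = -286/9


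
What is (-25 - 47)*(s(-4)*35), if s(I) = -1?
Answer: 2520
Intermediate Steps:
(-25 - 47)*(s(-4)*35) = (-25 - 47)*(-1*35) = -72*(-35) = 2520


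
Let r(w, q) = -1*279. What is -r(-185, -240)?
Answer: 279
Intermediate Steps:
r(w, q) = -279
-r(-185, -240) = -1*(-279) = 279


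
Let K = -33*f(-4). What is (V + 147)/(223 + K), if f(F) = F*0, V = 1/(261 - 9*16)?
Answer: 17200/26091 ≈ 0.65923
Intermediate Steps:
V = 1/117 (V = 1/(261 - 144) = 1/117 ≈ 0.0085470)
f(F) = 0
K = 0 (K = -33*0 = 0)
(V + 147)/(223 + K) = (1/117 + 147)/(223 + 0) = (17200/117)/223 = (17200/117)*(1/223) = 17200/26091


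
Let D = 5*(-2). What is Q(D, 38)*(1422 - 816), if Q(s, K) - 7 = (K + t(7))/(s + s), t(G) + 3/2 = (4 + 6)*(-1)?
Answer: 68781/20 ≈ 3439.1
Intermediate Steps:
t(G) = -23/2 (t(G) = -3/2 + (4 + 6)*(-1) = -3/2 + 10*(-1) = -3/2 - 10 = -23/2)
D = -10
Q(s, K) = 7 + (-23/2 + K)/(2*s) (Q(s, K) = 7 + (K - 23/2)/(s + s) = 7 + (-23/2 + K)/((2*s)) = 7 + (-23/2 + K)*(1/(2*s)) = 7 + (-23/2 + K)/(2*s))
Q(D, 38)*(1422 - 816) = ((1/4)*(-23 + 2*38 + 28*(-10))/(-10))*(1422 - 816) = ((1/4)*(-1/10)*(-23 + 76 - 280))*606 = ((1/4)*(-1/10)*(-227))*606 = (227/40)*606 = 68781/20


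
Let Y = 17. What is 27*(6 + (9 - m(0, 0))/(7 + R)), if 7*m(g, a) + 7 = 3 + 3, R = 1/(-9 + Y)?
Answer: 26154/133 ≈ 196.65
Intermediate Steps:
R = 1/8 (R = 1/(-9 + 17) = 1/8 ≈ 0.12500)
m(g, a) = -1/7 (m(g, a) = -1 + (3 + 3)/7 = -1 + (1/7)*6 = -1 + 6/7 = -1/7)
27*(6 + (9 - m(0, 0))/(7 + R)) = 27*(6 + (9 - 1*(-1/7))/(7 + 1/8)) = 27*(6 + (9 + 1/7)/(57/8)) = 27*(6 + (64/7)*(8/57)) = 27*(6 + 512/399) = 27*(2906/399) = 26154/133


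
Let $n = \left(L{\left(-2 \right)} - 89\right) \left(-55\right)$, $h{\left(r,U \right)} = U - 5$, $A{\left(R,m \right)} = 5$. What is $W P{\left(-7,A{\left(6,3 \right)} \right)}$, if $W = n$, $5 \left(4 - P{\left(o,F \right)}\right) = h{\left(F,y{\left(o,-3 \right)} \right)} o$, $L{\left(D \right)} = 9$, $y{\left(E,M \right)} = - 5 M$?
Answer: $79200$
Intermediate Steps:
$h{\left(r,U \right)} = -5 + U$ ($h{\left(r,U \right)} = U - 5 = -5 + U$)
$P{\left(o,F \right)} = 4 - 2 o$ ($P{\left(o,F \right)} = 4 - \frac{\left(-5 - -15\right) o}{5} = 4 - \frac{\left(-5 + 15\right) o}{5} = 4 - \frac{10 o}{5} = 4 - 2 o$)
$n = 4400$ ($n = \left(9 - 89\right) \left(-55\right) = \left(-80\right) \left(-55\right) = 4400$)
$W = 4400$
$W P{\left(-7,A{\left(6,3 \right)} \right)} = 4400 \left(4 - -14\right) = 4400 \left(4 + 14\right) = 4400 \cdot 18 = 79200$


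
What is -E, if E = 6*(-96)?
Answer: 576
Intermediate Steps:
E = -576
-E = -1*(-576) = 576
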